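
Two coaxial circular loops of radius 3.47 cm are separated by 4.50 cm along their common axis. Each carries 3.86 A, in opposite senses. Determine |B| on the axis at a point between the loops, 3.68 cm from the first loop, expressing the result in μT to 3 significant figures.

B ≈ 41.9 μT

Each loop contributes B = μ₀IR²/[2(R²+z²)^(3/2)] on the axis, with z measured from that loop.
Loop 1 (z = 0.0368 m): B₁ = 2.26×10⁻⁵ T. Loop 2 (z = 0.0082 m): B₂ = 6.44×10⁻⁵ T.
The fields oppose: B = |B₁ − B₂| = 4.19×10⁻⁵ T.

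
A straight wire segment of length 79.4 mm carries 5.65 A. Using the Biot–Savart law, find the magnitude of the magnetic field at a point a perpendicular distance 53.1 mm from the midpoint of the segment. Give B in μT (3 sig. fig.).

B ≈ 12.7 μT

For a finite straight segment, B = (μ₀I/4πd)(sinθ₁ + sinθ₂), where θ₁, θ₂ are the angles from the perpendicular to each end.
The perpendicular from the point meets the wire at its midpoint, so each end is L/2 = 0.0397 m away along the wire.
sinθ₁ = 0.0397/√(0.0397²+0.0531²) = 0.5988; sinθ₂ = 0.0397/√(0.0397²+0.0531²) = 0.5988.
B = (4π×10⁻⁷ × 5.65) / (4π × 0.0531) × (0.5988 + 0.5988) = 1.27×10⁻⁵ T.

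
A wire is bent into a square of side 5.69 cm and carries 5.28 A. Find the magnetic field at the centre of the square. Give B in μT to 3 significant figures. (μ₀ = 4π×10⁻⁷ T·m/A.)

Each side is a finite straight segment at perpendicular distance d = a/(2 tan(π/4)) = 0.02845 m from the centre, with end-angles ±π/4.
One side contributes B₁ = (μ₀I/4πd)·2 sin(π/4) = 2.62×10⁻⁵ T.
All 4 sides add in the same direction: B = 4 × 2.62×10⁻⁵ = 1.05×10⁻⁴ T.

B ≈ 105 μT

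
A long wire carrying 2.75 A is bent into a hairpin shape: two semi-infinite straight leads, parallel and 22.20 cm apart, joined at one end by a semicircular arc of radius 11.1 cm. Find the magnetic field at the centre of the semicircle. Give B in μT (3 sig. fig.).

B ≈ 12.7 μT

The semicircular arc contributes B_arc = μ₀I·π/(4πR) = μ₀I/(4R) = 7.78×10⁻⁶ T.
Each semi-infinite lead is at perpendicular distance R = 0.111 m from the centre, with the perpendicular foot at its near end, so it contributes μ₀I/(4πR); both point the same way, together 4.95×10⁻⁶ T.
Arc and leads all point the same direction: B = 7.78×10⁻⁶ + 4.95×10⁻⁶ = 1.27×10⁻⁵ T.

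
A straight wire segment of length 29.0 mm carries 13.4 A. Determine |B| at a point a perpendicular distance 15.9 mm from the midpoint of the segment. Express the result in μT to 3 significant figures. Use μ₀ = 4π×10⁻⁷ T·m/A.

For a finite straight segment, B = (μ₀I/4πd)(sinθ₁ + sinθ₂), where θ₁, θ₂ are the angles from the perpendicular to each end.
The perpendicular from the point meets the wire at its midpoint, so each end is L/2 = 0.0145 m away along the wire.
sinθ₁ = 0.0145/√(0.0145²+0.0159²) = 0.6738; sinθ₂ = 0.0145/√(0.0145²+0.0159²) = 0.6738.
B = (4π×10⁻⁷ × 13.4) / (4π × 0.0159) × (0.6738 + 0.6738) = 1.14×10⁻⁴ T.

B ≈ 114 μT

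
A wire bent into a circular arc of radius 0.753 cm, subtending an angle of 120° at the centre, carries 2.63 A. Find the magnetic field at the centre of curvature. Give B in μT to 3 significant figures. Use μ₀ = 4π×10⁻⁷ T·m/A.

The Biot–Savart field of a circular arc at its centre is B = μ₀Iφ/(4πR), with φ = 2.094 rad.
B = (4π×10⁻⁷ × 2.63 × 2.094) / (4π × 0.00753) = 7.32×10⁻⁵ T.

B ≈ 73.2 μT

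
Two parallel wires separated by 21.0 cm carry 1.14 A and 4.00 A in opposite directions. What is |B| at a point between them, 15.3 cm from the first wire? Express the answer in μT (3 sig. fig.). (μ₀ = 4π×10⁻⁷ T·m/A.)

B ≈ 15.5 μT

Each long wire gives B = μ₀I/(2πd). Distances are d₁ = 0.153 m and d₂ = 0.057 m.
B₁ = 1.49×10⁻⁶ T, B₂ = 1.40×10⁻⁵ T.
Between antiparallel currents both contributions point the same way, so they add. B = B₁ + B₂ = 1.49×10⁻⁶ + 1.40×10⁻⁵ = 1.55×10⁻⁵ T.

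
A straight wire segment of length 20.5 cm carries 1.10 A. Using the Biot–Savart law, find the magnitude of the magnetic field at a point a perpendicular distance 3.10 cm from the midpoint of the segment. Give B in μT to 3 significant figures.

For a finite straight segment, B = (μ₀I/4πd)(sinθ₁ + sinθ₂), where θ₁, θ₂ are the angles from the perpendicular to each end.
The perpendicular from the point meets the wire at its midpoint, so each end is L/2 = 0.1025 m away along the wire.
sinθ₁ = 0.1025/√(0.1025²+0.031²) = 0.9572; sinθ₂ = 0.1025/√(0.1025²+0.031²) = 0.9572.
B = (4π×10⁻⁷ × 1.10) / (4π × 0.031) × (0.9572 + 0.9572) = 6.79×10⁻⁶ T.

B ≈ 6.79 μT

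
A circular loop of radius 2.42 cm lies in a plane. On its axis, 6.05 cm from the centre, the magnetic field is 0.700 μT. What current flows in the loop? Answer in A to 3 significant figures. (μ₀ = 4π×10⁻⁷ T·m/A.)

On the axis of a loop, B = μ₀IR²/[2(R²+z²)^(3/2)], so I = 2B(R²+z²)^(3/2)/(μ₀R²).
R² + z² = 0.0005856 + 0.00366 = 0.004246 m²; raised to 3/2 gives 2.77×10⁻⁴ m³.
I = 2 × 7.00×10⁻⁷ × 2.77×10⁻⁴ / (1.26×10⁻⁶ × 0.0005856) = 0.526 A.

I ≈ 0.526 A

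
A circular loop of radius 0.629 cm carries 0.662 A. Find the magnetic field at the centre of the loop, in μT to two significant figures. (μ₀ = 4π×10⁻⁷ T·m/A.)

At the centre of a circular loop the Biot–Savart law gives B = μ₀I/(2R).
B = (4π×10⁻⁷ × 0.662) / (2 × 0.00629) = 6.61×10⁻⁵ T.

B ≈ 66 μT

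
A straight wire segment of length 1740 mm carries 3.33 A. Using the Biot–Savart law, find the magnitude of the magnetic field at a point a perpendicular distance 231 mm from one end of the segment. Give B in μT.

B ≈ 1.43 μT

For a finite straight segment, B = (μ₀I/4πd)(sinθ₁ + sinθ₂), where θ₁, θ₂ are the angles from the perpendicular to each end.
The perpendicular foot is at one end, so the two end-offsets along the wire are 0 and L = 1.74 m.
sinθ₁ = 0/√(0²+0.231²) = 0.0000; sinθ₂ = 1.74/√(1.74²+0.231²) = 0.9913.
B = (4π×10⁻⁷ × 3.33) / (4π × 0.231) × (0.0000 + 0.9913) = 1.43×10⁻⁶ T.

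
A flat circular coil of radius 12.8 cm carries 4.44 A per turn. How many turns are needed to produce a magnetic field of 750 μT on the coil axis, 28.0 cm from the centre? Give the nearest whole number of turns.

For an N-turn coil, B = Nμ₀IR²/[2(R²+z²)^(3/2)]. A single turn gives B₁ = 1.57×10⁻⁶ T with R = 0.128 m, z = 0.28 m.
N = B/B₁ = 7.50×10⁻⁴ / 1.57×10⁻⁶ = 478.83.

N = 479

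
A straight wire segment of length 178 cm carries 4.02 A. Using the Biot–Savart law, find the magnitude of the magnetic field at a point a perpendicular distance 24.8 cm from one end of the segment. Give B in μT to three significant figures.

For a finite straight segment, B = (μ₀I/4πd)(sinθ₁ + sinθ₂), where θ₁, θ₂ are the angles from the perpendicular to each end.
The perpendicular foot is at one end, so the two end-offsets along the wire are 0 and L = 1.78 m.
sinθ₁ = 0/√(0²+0.248²) = 0.0000; sinθ₂ = 1.78/√(1.78²+0.248²) = 0.9904.
B = (4π×10⁻⁷ × 4.02) / (4π × 0.248) × (0.0000 + 0.9904) = 1.61×10⁻⁶ T.

B ≈ 1.61 μT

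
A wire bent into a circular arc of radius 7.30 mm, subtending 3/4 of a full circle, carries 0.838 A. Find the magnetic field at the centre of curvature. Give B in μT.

B ≈ 54.1 μT

The Biot–Savart field of a circular arc at its centre is B = μ₀Iφ/(4πR), with φ = 4.712 rad.
B = (4π×10⁻⁷ × 0.838 × 4.712) / (4π × 0.0073) = 5.41×10⁻⁵ T.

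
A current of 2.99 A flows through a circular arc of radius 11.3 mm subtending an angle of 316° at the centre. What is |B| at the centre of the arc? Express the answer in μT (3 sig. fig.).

The Biot–Savart field of a circular arc at its centre is B = μ₀Iφ/(4πR), with φ = 5.515 rad.
B = (4π×10⁻⁷ × 2.99 × 5.515) / (4π × 0.0113) = 1.46×10⁻⁴ T.

B ≈ 146 μT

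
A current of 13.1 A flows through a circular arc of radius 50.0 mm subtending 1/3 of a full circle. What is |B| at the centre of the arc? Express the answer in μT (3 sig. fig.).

The Biot–Savart field of a circular arc at its centre is B = μ₀Iφ/(4πR), with φ = 2.094 rad.
B = (4π×10⁻⁷ × 13.1 × 2.094) / (4π × 0.05) = 5.49×10⁻⁵ T.

B ≈ 54.9 μT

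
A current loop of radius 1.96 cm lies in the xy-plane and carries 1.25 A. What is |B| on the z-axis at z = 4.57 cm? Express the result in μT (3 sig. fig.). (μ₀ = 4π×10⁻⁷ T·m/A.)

On the axis of a circular loop, B = μ₀IR² / [2(R²+z²)^(3/2)].
R² + z² = (0.0196)² + (0.0457)² = 0.002473 m², and (R²+z²)^(3/2) = 1.23×10⁻⁴ m³.
B = (4π×10⁻⁷ × 1.25 × 0.0003842) / (2 × 1.23×10⁻⁴) = 2.45×10⁻⁶ T.

B ≈ 2.45 μT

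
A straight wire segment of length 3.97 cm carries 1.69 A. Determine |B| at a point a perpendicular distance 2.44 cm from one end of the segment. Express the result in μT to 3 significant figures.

B ≈ 5.90 μT

For a finite straight segment, B = (μ₀I/4πd)(sinθ₁ + sinθ₂), where θ₁, θ₂ are the angles from the perpendicular to each end.
The perpendicular foot is at one end, so the two end-offsets along the wire are 0 and L = 0.0397 m.
sinθ₁ = 0/√(0²+0.0244²) = 0.0000; sinθ₂ = 0.0397/√(0.0397²+0.0244²) = 0.8520.
B = (4π×10⁻⁷ × 1.69) / (4π × 0.0244) × (0.0000 + 0.8520) = 5.90×10⁻⁶ T.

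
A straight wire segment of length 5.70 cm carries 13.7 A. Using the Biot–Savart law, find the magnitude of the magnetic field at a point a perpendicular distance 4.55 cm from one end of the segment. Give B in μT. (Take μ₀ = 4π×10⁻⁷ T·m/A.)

B ≈ 23.5 μT

For a finite straight segment, B = (μ₀I/4πd)(sinθ₁ + sinθ₂), where θ₁, θ₂ are the angles from the perpendicular to each end.
The perpendicular foot is at one end, so the two end-offsets along the wire are 0 and L = 0.057 m.
sinθ₁ = 0/√(0²+0.0455²) = 0.0000; sinθ₂ = 0.057/√(0.057²+0.0455²) = 0.7815.
B = (4π×10⁻⁷ × 13.7) / (4π × 0.0455) × (0.0000 + 0.7815) = 2.35×10⁻⁵ T.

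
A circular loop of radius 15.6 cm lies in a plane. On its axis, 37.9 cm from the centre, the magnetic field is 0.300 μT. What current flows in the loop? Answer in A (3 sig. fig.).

I ≈ 1.35 A

On the axis of a loop, B = μ₀IR²/[2(R²+z²)^(3/2)], so I = 2B(R²+z²)^(3/2)/(μ₀R²).
R² + z² = 0.02434 + 0.1436 = 0.168 m²; raised to 3/2 gives 6.88×10⁻² m³.
I = 2 × 3.00×10⁻⁷ × 6.88×10⁻² / (1.26×10⁻⁶ × 0.02434) = 1.35 A.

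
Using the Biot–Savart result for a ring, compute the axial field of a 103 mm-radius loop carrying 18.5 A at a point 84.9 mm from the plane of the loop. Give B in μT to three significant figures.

On the axis of a circular loop, B = μ₀IR² / [2(R²+z²)^(3/2)].
R² + z² = (0.103)² + (0.0849)² = 0.01782 m², and (R²+z²)^(3/2) = 2.38×10⁻³ m³.
B = (4π×10⁻⁷ × 18.5 × 0.01061) / (2 × 2.38×10⁻³) = 5.19×10⁻⁵ T.

B ≈ 51.9 μT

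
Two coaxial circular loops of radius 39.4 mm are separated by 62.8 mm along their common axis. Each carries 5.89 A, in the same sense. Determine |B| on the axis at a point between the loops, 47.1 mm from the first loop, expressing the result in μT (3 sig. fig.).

Each loop contributes B = μ₀IR²/[2(R²+z²)^(3/2)] on the axis, with z measured from that loop.
Loop 1 (z = 0.0471 m): B₁ = 2.48×10⁻⁵ T. Loop 2 (z = 0.0157 m): B₂ = 7.53×10⁻⁵ T.
The fields add: B = B₁ + B₂ = 1.00×10⁻⁴ T.

B ≈ 100 μT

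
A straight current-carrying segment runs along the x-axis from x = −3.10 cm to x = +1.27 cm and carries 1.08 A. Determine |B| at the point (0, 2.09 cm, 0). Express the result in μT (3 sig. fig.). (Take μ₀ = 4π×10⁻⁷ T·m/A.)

B ≈ 6.97 μT

For a finite straight segment, B = (μ₀I/4πd)(sinθ₁ + sinθ₂), where θ₁, θ₂ are the angles from the perpendicular to each end.
The perpendicular distance is d = 0.0209 m; the end-offsets along the wire are a = 0.031 m and b = 0.0127 m.
sinθ₁ = 0.031/√(0.031²+0.0209²) = 0.8292; sinθ₂ = 0.0127/√(0.0127²+0.0209²) = 0.5193.
B = (4π×10⁻⁷ × 1.08) / (4π × 0.0209) × (0.8292 + 0.5193) = 6.97×10⁻⁶ T.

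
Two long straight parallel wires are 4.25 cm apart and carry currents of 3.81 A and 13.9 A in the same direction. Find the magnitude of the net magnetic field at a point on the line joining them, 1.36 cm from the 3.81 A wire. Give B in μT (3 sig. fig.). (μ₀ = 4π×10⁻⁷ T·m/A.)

B ≈ 40.2 μT

Each long wire gives B = μ₀I/(2πd). Distances are d₁ = 0.0136 m and d₂ = 0.0289 m.
B₁ = 5.60×10⁻⁵ T, B₂ = 9.62×10⁻⁵ T.
Between parallel currents the two contributions point in opposite directions, so they subtract. B = |B₁ − B₂| = |5.60×10⁻⁵ − 9.62×10⁻⁵| = 4.02×10⁻⁵ T.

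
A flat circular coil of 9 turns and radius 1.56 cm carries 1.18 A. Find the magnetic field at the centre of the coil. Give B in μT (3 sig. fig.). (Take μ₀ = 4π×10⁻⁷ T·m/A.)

For an N-turn flat coil, B = Nμ₀I/(2R) with R = 0.0156 m.
B = 9 × 4.75×10⁻⁵ T = 4.28×10⁻⁴ T.

B ≈ 428 μT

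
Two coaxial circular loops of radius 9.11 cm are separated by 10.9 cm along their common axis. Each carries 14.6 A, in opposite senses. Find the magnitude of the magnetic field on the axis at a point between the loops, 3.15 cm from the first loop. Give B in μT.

Each loop contributes B = μ₀IR²/[2(R²+z²)^(3/2)] on the axis, with z measured from that loop.
Loop 1 (z = 0.0315 m): B₁ = 8.50×10⁻⁵ T. Loop 2 (z = 0.0775 m): B₂ = 4.45×10⁻⁵ T.
The fields oppose: B = |B₁ − B₂| = 4.05×10⁻⁵ T.

B ≈ 40.5 μT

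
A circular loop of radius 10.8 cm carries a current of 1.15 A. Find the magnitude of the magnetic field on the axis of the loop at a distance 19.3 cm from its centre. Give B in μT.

B ≈ 0.779 μT

On the axis of a circular loop, B = μ₀IR² / [2(R²+z²)^(3/2)].
R² + z² = (0.108)² + (0.193)² = 0.04891 m², and (R²+z²)^(3/2) = 1.08×10⁻² m³.
B = (4π×10⁻⁷ × 1.15 × 0.01166) / (2 × 1.08×10⁻²) = 7.79×10⁻⁷ T.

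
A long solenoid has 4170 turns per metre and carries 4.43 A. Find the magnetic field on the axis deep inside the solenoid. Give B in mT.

B ≈ 23.2 mT

Inside a long solenoid, B = μ₀nI with n = 4170 turns/m.
B = 4π×10⁻⁷ × 4170 × 4.43 = 2.32×10⁻² T.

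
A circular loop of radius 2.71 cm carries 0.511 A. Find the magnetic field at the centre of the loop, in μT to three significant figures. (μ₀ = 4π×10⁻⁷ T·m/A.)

B ≈ 11.8 μT

At the centre of a circular loop the Biot–Savart law gives B = μ₀I/(2R).
B = (4π×10⁻⁷ × 0.511) / (2 × 0.0271) = 1.18×10⁻⁵ T.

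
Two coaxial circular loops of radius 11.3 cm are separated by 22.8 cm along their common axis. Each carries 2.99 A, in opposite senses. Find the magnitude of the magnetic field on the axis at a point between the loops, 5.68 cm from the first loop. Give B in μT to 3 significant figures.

B ≈ 9.08 μT

Each loop contributes B = μ₀IR²/[2(R²+z²)^(3/2)] on the axis, with z measured from that loop.
Loop 1 (z = 0.0568 m): B₁ = 1.19×10⁻⁵ T. Loop 2 (z = 0.1712 m): B₂ = 2.78×10⁻⁶ T.
The fields oppose: B = |B₁ − B₂| = 9.08×10⁻⁶ T.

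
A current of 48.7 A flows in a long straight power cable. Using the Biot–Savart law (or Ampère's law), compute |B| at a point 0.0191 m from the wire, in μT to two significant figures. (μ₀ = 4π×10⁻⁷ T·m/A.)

For an infinitely long straight wire, B = μ₀I/(2πd).
B = (4π×10⁻⁷ × 48.7) / (2π × 0.0191) = 5.10×10⁻⁴ T.

B ≈ 510 μT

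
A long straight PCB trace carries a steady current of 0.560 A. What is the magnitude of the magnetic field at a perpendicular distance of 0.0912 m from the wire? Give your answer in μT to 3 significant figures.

B ≈ 1.23 μT

For an infinitely long straight wire, B = μ₀I/(2πd).
B = (4π×10⁻⁷ × 0.560) / (2π × 0.0912) = 1.23×10⁻⁶ T.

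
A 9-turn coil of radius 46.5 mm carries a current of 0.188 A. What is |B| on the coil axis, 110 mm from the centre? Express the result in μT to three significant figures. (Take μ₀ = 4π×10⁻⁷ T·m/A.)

B ≈ 1.35 μT

For an N-turn flat coil, B = Nμ₀IR²/[2(R²+z²)^(3/2)] with R = 0.0465 m, z = 0.11 m.
B = 9 × 1.50×10⁻⁷ T = 1.35×10⁻⁶ T.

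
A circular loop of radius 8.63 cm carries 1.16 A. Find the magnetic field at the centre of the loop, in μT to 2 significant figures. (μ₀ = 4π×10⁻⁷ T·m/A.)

At the centre of a circular loop the Biot–Savart law gives B = μ₀I/(2R).
B = (4π×10⁻⁷ × 1.16) / (2 × 0.0863) = 8.45×10⁻⁶ T.

B ≈ 8.4 μT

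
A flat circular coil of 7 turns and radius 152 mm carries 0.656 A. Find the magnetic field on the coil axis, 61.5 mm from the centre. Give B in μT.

B ≈ 15.1 μT

For an N-turn flat coil, B = Nμ₀IR²/[2(R²+z²)^(3/2)] with R = 0.152 m, z = 0.0615 m.
B = 7 × 2.16×10⁻⁶ T = 1.51×10⁻⁵ T.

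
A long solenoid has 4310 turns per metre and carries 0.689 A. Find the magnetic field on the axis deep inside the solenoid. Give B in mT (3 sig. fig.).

Inside a long solenoid, B = μ₀nI with n = 4310 turns/m.
B = 4π×10⁻⁷ × 4310 × 0.689 = 3.73×10⁻³ T.

B ≈ 3.73 mT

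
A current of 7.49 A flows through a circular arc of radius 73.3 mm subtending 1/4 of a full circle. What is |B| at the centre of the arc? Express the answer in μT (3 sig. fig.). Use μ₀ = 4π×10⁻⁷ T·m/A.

B ≈ 16.1 μT

The Biot–Savart field of a circular arc at its centre is B = μ₀Iφ/(4πR), with φ = 1.571 rad.
B = (4π×10⁻⁷ × 7.49 × 1.571) / (4π × 0.0733) = 1.61×10⁻⁵ T.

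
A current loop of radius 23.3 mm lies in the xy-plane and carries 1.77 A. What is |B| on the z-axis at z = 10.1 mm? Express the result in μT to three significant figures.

B ≈ 36.9 μT

On the axis of a circular loop, B = μ₀IR² / [2(R²+z²)^(3/2)].
R² + z² = (0.0233)² + (0.0101)² = 0.0006449 m², and (R²+z²)^(3/2) = 1.64×10⁻⁵ m³.
B = (4π×10⁻⁷ × 1.77 × 0.0005429) / (2 × 1.64×10⁻⁵) = 3.69×10⁻⁵ T.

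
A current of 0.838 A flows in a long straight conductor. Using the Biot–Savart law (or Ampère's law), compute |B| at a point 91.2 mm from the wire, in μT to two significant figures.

B ≈ 1.8 μT

For an infinitely long straight wire, B = μ₀I/(2πd).
B = (4π×10⁻⁷ × 0.838) / (2π × 0.0912) = 1.84×10⁻⁶ T.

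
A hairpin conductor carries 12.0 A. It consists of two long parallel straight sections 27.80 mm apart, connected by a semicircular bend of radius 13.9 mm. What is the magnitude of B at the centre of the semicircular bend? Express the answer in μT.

The semicircular arc contributes B_arc = μ₀I·π/(4πR) = μ₀I/(4R) = 2.71×10⁻⁴ T.
Each semi-infinite lead is at perpendicular distance R = 0.0139 m from the centre, with the perpendicular foot at its near end, so it contributes μ₀I/(4πR); both point the same way, together 1.73×10⁻⁴ T.
Arc and leads all point the same direction: B = 2.71×10⁻⁴ + 1.73×10⁻⁴ = 4.44×10⁻⁴ T.

B ≈ 444 μT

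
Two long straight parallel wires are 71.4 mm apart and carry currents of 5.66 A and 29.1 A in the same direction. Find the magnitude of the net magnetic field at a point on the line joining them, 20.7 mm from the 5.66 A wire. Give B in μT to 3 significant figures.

Each long wire gives B = μ₀I/(2πd). Distances are d₁ = 0.0207 m and d₂ = 0.0507 m.
B₁ = 5.47×10⁻⁵ T, B₂ = 1.15×10⁻⁴ T.
Between parallel currents the two contributions point in opposite directions, so they subtract. B = |B₁ − B₂| = |5.47×10⁻⁵ − 1.15×10⁻⁴| = 6.01×10⁻⁵ T.

B ≈ 60.1 μT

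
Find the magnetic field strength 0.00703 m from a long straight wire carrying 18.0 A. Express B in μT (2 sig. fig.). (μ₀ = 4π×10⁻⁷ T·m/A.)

For an infinitely long straight wire, B = μ₀I/(2πd).
B = (4π×10⁻⁷ × 18.0) / (2π × 0.00703) = 5.12×10⁻⁴ T.

B ≈ 510 μT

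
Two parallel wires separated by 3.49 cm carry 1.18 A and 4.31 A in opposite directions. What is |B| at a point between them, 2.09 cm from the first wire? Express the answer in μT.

Each long wire gives B = μ₀I/(2πd). Distances are d₁ = 0.0209 m and d₂ = 0.014 m.
B₁ = 1.13×10⁻⁵ T, B₂ = 6.16×10⁻⁵ T.
Between antiparallel currents both contributions point the same way, so they add. B = B₁ + B₂ = 1.13×10⁻⁵ + 6.16×10⁻⁵ = 7.29×10⁻⁵ T.

B ≈ 72.9 μT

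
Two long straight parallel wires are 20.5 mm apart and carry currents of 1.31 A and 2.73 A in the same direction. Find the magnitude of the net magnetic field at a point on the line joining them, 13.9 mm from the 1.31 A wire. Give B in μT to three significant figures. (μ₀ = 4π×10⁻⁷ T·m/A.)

B ≈ 63.9 μT

Each long wire gives B = μ₀I/(2πd). Distances are d₁ = 0.0139 m and d₂ = 0.0066 m.
B₁ = 1.88×10⁻⁵ T, B₂ = 8.27×10⁻⁵ T.
Between parallel currents the two contributions point in opposite directions, so they subtract. B = |B₁ − B₂| = |1.88×10⁻⁵ − 8.27×10⁻⁵| = 6.39×10⁻⁵ T.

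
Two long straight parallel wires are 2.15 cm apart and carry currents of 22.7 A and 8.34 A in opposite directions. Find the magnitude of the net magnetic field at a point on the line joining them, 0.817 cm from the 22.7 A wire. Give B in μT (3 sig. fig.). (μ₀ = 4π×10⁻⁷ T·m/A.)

Each long wire gives B = μ₀I/(2πd). Distances are d₁ = 0.00817 m and d₂ = 0.01333 m.
B₁ = 5.56×10⁻⁴ T, B₂ = 1.25×10⁻⁴ T.
Between antiparallel currents both contributions point the same way, so they add. B = B₁ + B₂ = 5.56×10⁻⁴ + 1.25×10⁻⁴ = 6.81×10⁻⁴ T.

B ≈ 681 μT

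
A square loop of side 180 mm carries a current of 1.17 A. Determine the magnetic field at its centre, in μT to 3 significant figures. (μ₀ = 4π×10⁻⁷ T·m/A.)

Each side is a finite straight segment at perpendicular distance d = a/(2 tan(π/4)) = 0.09 m from the centre, with end-angles ±π/4.
One side contributes B₁ = (μ₀I/4πd)·2 sin(π/4) = 1.84×10⁻⁶ T.
All 4 sides add in the same direction: B = 4 × 1.84×10⁻⁶ = 7.35×10⁻⁶ T.

B ≈ 7.35 μT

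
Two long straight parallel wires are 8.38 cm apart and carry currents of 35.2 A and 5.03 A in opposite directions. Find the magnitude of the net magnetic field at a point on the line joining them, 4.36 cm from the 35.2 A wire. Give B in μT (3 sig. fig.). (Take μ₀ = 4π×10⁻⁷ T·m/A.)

Each long wire gives B = μ₀I/(2πd). Distances are d₁ = 0.0436 m and d₂ = 0.0402 m.
B₁ = 1.61×10⁻⁴ T, B₂ = 2.50×10⁻⁵ T.
Between antiparallel currents both contributions point the same way, so they add. B = B₁ + B₂ = 1.61×10⁻⁴ + 2.50×10⁻⁵ = 1.86×10⁻⁴ T.

B ≈ 186 μT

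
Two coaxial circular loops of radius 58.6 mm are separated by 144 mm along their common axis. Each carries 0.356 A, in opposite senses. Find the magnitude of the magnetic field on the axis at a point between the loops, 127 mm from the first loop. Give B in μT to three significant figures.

B ≈ 3.10 μT

Each loop contributes B = μ₀IR²/[2(R²+z²)^(3/2)] on the axis, with z measured from that loop.
Loop 1 (z = 0.127 m): B₁ = 2.81×10⁻⁷ T. Loop 2 (z = 0.017 m): B₂ = 3.38×10⁻⁶ T.
The fields oppose: B = |B₁ − B₂| = 3.10×10⁻⁶ T.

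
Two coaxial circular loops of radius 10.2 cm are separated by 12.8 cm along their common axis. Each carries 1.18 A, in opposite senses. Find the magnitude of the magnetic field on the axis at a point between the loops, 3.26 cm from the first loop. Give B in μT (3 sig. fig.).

B ≈ 3.45 μT

Each loop contributes B = μ₀IR²/[2(R²+z²)^(3/2)] on the axis, with z measured from that loop.
Loop 1 (z = 0.0326 m): B₁ = 6.28×10⁻⁶ T. Loop 2 (z = 0.0954 m): B₂ = 2.83×10⁻⁶ T.
The fields oppose: B = |B₁ − B₂| = 3.45×10⁻⁶ T.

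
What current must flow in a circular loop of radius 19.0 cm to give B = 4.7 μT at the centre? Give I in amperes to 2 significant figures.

I ≈ 1.4 A

At the centre of a circular loop B = μ₀I/(2R), so I = 2RB/μ₀.
With R = 0.19 m, I = 2 × 0.19 × 4.70×10⁻⁶ / (4π×10⁻⁷) = 1.42 A.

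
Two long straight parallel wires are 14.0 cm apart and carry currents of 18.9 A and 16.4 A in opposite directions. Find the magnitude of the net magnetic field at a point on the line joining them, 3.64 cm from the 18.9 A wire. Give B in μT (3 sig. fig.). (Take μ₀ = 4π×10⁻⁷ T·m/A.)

B ≈ 136 μT

Each long wire gives B = μ₀I/(2πd). Distances are d₁ = 0.0364 m and d₂ = 0.1036 m.
B₁ = 1.04×10⁻⁴ T, B₂ = 3.17×10⁻⁵ T.
Between antiparallel currents both contributions point the same way, so they add. B = B₁ + B₂ = 1.04×10⁻⁴ + 3.17×10⁻⁵ = 1.36×10⁻⁴ T.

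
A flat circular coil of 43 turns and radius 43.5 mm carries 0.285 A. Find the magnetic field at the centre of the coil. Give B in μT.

B ≈ 177 μT

For an N-turn flat coil, B = Nμ₀I/(2R) with R = 0.0435 m.
B = 43 × 4.12×10⁻⁶ T = 1.77×10⁻⁴ T.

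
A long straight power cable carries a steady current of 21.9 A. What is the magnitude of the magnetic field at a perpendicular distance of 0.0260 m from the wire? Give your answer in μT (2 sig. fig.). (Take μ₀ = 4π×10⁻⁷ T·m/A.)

B ≈ 170 μT

For an infinitely long straight wire, B = μ₀I/(2πd).
B = (4π×10⁻⁷ × 21.9) / (2π × 0.026) = 1.68×10⁻⁴ T.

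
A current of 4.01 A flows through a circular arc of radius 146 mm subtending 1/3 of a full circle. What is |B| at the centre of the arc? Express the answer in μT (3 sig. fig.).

B ≈ 5.75 μT

The Biot–Savart field of a circular arc at its centre is B = μ₀Iφ/(4πR), with φ = 2.094 rad.
B = (4π×10⁻⁷ × 4.01 × 2.094) / (4π × 0.146) = 5.75×10⁻⁶ T.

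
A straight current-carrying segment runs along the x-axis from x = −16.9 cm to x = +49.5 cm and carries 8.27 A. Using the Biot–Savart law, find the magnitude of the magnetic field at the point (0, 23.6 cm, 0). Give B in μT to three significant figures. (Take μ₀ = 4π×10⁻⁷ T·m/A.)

B ≈ 5.20 μT

For a finite straight segment, B = (μ₀I/4πd)(sinθ₁ + sinθ₂), where θ₁, θ₂ are the angles from the perpendicular to each end.
The perpendicular distance is d = 0.236 m; the end-offsets along the wire are a = 0.169 m and b = 0.495 m.
sinθ₁ = 0.169/√(0.169²+0.236²) = 0.5822; sinθ₂ = 0.495/√(0.495²+0.236²) = 0.9027.
B = (4π×10⁻⁷ × 8.27) / (4π × 0.236) × (0.5822 + 0.9027) = 5.20×10⁻⁶ T.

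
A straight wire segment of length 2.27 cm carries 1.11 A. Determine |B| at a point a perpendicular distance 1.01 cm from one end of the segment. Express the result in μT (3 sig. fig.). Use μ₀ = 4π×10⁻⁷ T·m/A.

B ≈ 10.0 μT

For a finite straight segment, B = (μ₀I/4πd)(sinθ₁ + sinθ₂), where θ₁, θ₂ are the angles from the perpendicular to each end.
The perpendicular foot is at one end, so the two end-offsets along the wire are 0 and L = 0.0227 m.
sinθ₁ = 0/√(0²+0.0101²) = 0.0000; sinθ₂ = 0.0227/√(0.0227²+0.0101²) = 0.9136.
B = (4π×10⁻⁷ × 1.11) / (4π × 0.0101) × (0.0000 + 0.9136) = 1.00×10⁻⁵ T.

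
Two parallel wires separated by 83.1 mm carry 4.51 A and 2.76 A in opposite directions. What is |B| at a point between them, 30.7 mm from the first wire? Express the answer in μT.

Each long wire gives B = μ₀I/(2πd). Distances are d₁ = 0.0307 m and d₂ = 0.0524 m.
B₁ = 2.94×10⁻⁵ T, B₂ = 1.05×10⁻⁵ T.
Between antiparallel currents both contributions point the same way, so they add. B = B₁ + B₂ = 2.94×10⁻⁵ + 1.05×10⁻⁵ = 3.99×10⁻⁵ T.

B ≈ 39.9 μT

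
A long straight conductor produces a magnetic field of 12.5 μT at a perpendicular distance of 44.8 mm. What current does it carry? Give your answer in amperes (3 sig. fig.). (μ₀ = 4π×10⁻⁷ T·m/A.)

I ≈ 2.80 A

For a long straight wire B = μ₀I/(2πd), so I = 2πdB/μ₀.
I = 2π × 0.0448 × 1.25×10⁻⁵ / (4π×10⁻⁷) = 2.80 A.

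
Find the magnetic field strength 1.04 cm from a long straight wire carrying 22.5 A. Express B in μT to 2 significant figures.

For an infinitely long straight wire, B = μ₀I/(2πd).
B = (4π×10⁻⁷ × 22.5) / (2π × 0.0104) = 4.33×10⁻⁴ T.

B ≈ 430 μT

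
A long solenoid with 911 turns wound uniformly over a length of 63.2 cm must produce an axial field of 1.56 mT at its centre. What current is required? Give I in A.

Inside a long solenoid B = μ₀nI with n = 1441 m⁻¹, so I = B/(μ₀n).
I = 1.56×10⁻³ / (4π×10⁻⁷ × 1441) = 0.861 A.

I ≈ 0.861 A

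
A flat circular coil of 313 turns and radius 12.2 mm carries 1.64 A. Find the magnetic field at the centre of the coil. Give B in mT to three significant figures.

B ≈ 26.4 mT

For an N-turn flat coil, B = Nμ₀I/(2R) with R = 0.0122 m.
B = 313 × 8.45×10⁻⁵ T = 2.64×10⁻² T.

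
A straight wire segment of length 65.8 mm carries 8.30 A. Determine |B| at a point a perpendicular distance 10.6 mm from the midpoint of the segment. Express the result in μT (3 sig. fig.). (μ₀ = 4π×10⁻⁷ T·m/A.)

For a finite straight segment, B = (μ₀I/4πd)(sinθ₁ + sinθ₂), where θ₁, θ₂ are the angles from the perpendicular to each end.
The perpendicular from the point meets the wire at its midpoint, so each end is L/2 = 0.0329 m away along the wire.
sinθ₁ = 0.0329/√(0.0329²+0.0106²) = 0.9518; sinθ₂ = 0.0329/√(0.0329²+0.0106²) = 0.9518.
B = (4π×10⁻⁷ × 8.30) / (4π × 0.0106) × (0.9518 + 0.9518) = 1.49×10⁻⁴ T.

B ≈ 149 μT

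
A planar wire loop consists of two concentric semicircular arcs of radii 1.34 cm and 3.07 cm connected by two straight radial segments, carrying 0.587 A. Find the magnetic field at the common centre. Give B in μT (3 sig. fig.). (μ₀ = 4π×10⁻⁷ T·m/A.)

B ≈ 7.76 μT

The radial connectors point toward the centre, so dl × r̂ = 0 and they contribute nothing.
Each semicircle gives μ₀I/(4R): inner arc 1.38×10⁻⁵ T, outer arc 6.01×10⁻⁶ T.
The two arcs carry current in opposite angular senses, so their fields oppose: B = |1.38×10⁻⁵ − 6.01×10⁻⁶| = 7.76×10⁻⁶ T.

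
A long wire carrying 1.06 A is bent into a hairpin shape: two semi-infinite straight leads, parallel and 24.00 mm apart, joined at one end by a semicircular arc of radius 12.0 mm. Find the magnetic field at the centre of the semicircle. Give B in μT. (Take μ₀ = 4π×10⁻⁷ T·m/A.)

B ≈ 45.4 μT

The semicircular arc contributes B_arc = μ₀I·π/(4πR) = μ₀I/(4R) = 2.78×10⁻⁵ T.
Each semi-infinite lead is at perpendicular distance R = 0.012 m from the centre, with the perpendicular foot at its near end, so it contributes μ₀I/(4πR); both point the same way, together 1.77×10⁻⁵ T.
Arc and leads all point the same direction: B = 2.78×10⁻⁵ + 1.77×10⁻⁵ = 4.54×10⁻⁵ T.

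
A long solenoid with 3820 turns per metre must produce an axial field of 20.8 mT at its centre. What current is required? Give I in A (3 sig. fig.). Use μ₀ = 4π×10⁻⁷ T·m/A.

Inside a long solenoid B = μ₀nI with n = 3820 m⁻¹, so I = B/(μ₀n).
I = 2.08×10⁻² / (4π×10⁻⁷ × 3820) = 4.33 A.

I ≈ 4.33 A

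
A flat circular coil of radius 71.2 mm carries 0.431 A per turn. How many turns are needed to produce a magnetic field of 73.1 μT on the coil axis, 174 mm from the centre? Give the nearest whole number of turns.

N = 354

For an N-turn coil, B = Nμ₀IR²/[2(R²+z²)^(3/2)]. A single turn gives B₁ = 2.07×10⁻⁷ T with R = 0.0712 m, z = 0.174 m.
N = B/B₁ = 7.31×10⁻⁵ / 2.07×10⁻⁷ = 353.83.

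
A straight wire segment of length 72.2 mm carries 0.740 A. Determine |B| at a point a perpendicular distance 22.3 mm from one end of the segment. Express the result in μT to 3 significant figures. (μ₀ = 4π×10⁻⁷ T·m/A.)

B ≈ 3.17 μT

For a finite straight segment, B = (μ₀I/4πd)(sinθ₁ + sinθ₂), where θ₁, θ₂ are the angles from the perpendicular to each end.
The perpendicular foot is at one end, so the two end-offsets along the wire are 0 and L = 0.0722 m.
sinθ₁ = 0/√(0²+0.0223²) = 0.0000; sinθ₂ = 0.0722/√(0.0722²+0.0223²) = 0.9555.
B = (4π×10⁻⁷ × 0.740) / (4π × 0.0223) × (0.0000 + 0.9555) = 3.17×10⁻⁶ T.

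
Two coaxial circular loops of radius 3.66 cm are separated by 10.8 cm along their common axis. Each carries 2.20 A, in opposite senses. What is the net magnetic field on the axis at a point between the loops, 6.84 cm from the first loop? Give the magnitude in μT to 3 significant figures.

Each loop contributes B = μ₀IR²/[2(R²+z²)^(3/2)] on the axis, with z measured from that loop.
Loop 1 (z = 0.0684 m): B₁ = 3.97×10⁻⁶ T. Loop 2 (z = 0.0396 m): B₂ = 1.18×10⁻⁵ T.
The fields oppose: B = |B₁ − B₂| = 7.84×10⁻⁶ T.

B ≈ 7.84 μT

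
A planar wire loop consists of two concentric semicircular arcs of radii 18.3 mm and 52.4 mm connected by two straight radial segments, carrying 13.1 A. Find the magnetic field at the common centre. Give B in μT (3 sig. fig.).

The radial connectors point toward the centre, so dl × r̂ = 0 and they contribute nothing.
Each semicircle gives μ₀I/(4R): inner arc 2.25×10⁻⁴ T, outer arc 7.85×10⁻⁵ T.
The two arcs carry current in opposite angular senses, so their fields oppose: B = |2.25×10⁻⁴ − 7.85×10⁻⁵| = 1.46×10⁻⁴ T.

B ≈ 146 μT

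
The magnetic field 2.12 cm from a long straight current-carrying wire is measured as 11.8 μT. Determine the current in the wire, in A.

I ≈ 1.25 A

For a long straight wire B = μ₀I/(2πd), so I = 2πdB/μ₀.
I = 2π × 0.0212 × 1.18×10⁻⁵ / (4π×10⁻⁷) = 1.25 A.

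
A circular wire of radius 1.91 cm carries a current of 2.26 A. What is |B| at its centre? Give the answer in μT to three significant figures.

At the centre of a circular loop the Biot–Savart law gives B = μ₀I/(2R).
B = (4π×10⁻⁷ × 2.26) / (2 × 0.0191) = 7.43×10⁻⁵ T.

B ≈ 74.3 μT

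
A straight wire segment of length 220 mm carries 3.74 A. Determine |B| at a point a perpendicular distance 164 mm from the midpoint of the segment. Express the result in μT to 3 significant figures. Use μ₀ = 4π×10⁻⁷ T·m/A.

B ≈ 2.54 μT

For a finite straight segment, B = (μ₀I/4πd)(sinθ₁ + sinθ₂), where θ₁, θ₂ are the angles from the perpendicular to each end.
The perpendicular from the point meets the wire at its midpoint, so each end is L/2 = 0.11 m away along the wire.
sinθ₁ = 0.11/√(0.11²+0.164²) = 0.5570; sinθ₂ = 0.11/√(0.11²+0.164²) = 0.5570.
B = (4π×10⁻⁷ × 3.74) / (4π × 0.164) × (0.5570 + 0.5570) = 2.54×10⁻⁶ T.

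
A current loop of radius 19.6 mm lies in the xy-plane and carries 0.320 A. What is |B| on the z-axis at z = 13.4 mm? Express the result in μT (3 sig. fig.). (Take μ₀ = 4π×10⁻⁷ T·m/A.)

On the axis of a circular loop, B = μ₀IR² / [2(R²+z²)^(3/2)].
R² + z² = (0.0196)² + (0.0134)² = 0.0005637 m², and (R²+z²)^(3/2) = 1.34×10⁻⁵ m³.
B = (4π×10⁻⁷ × 0.320 × 0.0003842) / (2 × 1.34×10⁻⁵) = 5.77×10⁻⁶ T.

B ≈ 5.77 μT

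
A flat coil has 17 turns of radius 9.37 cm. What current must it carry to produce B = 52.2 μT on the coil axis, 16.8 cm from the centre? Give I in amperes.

For an N-turn coil, B = Nμ₀IR²/[2(R²+z²)^(3/2)] with R = 0.0937 m, z = 0.168 m, so I = 2B(R²+z²)^(3/2)/(Nμ₀R²) = 2 × 5.22×10⁻⁵ × 7.12×10⁻³ / (17 × 4π×10⁻⁷ × 0.00878) = 3.96 A.

I ≈ 3.96 A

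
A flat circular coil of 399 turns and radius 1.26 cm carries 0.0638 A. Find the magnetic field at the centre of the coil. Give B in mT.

For an N-turn flat coil, B = Nμ₀I/(2R) with R = 0.0126 m.
B = 399 × 3.18×10⁻⁶ T = 1.27×10⁻³ T.

B ≈ 1.27 mT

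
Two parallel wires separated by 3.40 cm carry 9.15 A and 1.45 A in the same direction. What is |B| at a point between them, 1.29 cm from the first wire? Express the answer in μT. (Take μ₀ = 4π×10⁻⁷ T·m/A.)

B ≈ 128 μT

Each long wire gives B = μ₀I/(2πd). Distances are d₁ = 0.0129 m and d₂ = 0.0211 m.
B₁ = 1.42×10⁻⁴ T, B₂ = 1.37×10⁻⁵ T.
Between parallel currents the two contributions point in opposite directions, so they subtract. B = |B₁ − B₂| = |1.42×10⁻⁴ − 1.37×10⁻⁵| = 1.28×10⁻⁴ T.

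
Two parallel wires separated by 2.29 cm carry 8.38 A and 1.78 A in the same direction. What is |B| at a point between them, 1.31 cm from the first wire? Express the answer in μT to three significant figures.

B ≈ 91.6 μT

Each long wire gives B = μ₀I/(2πd). Distances are d₁ = 0.0131 m and d₂ = 0.0098 m.
B₁ = 1.28×10⁻⁴ T, B₂ = 3.63×10⁻⁵ T.
Between parallel currents the two contributions point in opposite directions, so they subtract. B = |B₁ − B₂| = |1.28×10⁻⁴ − 3.63×10⁻⁵| = 9.16×10⁻⁵ T.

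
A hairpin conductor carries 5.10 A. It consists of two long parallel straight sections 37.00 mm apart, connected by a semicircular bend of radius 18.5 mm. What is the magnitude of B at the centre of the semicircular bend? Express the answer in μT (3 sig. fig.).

The semicircular arc contributes B_arc = μ₀I·π/(4πR) = μ₀I/(4R) = 8.66×10⁻⁵ T.
Each semi-infinite lead is at perpendicular distance R = 0.0185 m from the centre, with the perpendicular foot at its near end, so it contributes μ₀I/(4πR); both point the same way, together 5.51×10⁻⁵ T.
Arc and leads all point the same direction: B = 8.66×10⁻⁵ + 5.51×10⁻⁵ = 1.42×10⁻⁴ T.

B ≈ 142 μT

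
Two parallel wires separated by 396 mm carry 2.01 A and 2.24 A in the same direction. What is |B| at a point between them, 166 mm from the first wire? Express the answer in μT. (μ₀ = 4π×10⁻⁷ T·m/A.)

Each long wire gives B = μ₀I/(2πd). Distances are d₁ = 0.166 m and d₂ = 0.23 m.
B₁ = 2.42×10⁻⁶ T, B₂ = 1.95×10⁻⁶ T.
Between parallel currents the two contributions point in opposite directions, so they subtract. B = |B₁ − B₂| = |2.42×10⁻⁶ − 1.95×10⁻⁶| = 4.74×10⁻⁷ T.

B ≈ 0.474 μT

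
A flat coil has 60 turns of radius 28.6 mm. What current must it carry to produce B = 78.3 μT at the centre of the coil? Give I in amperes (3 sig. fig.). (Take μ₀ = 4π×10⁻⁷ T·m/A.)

For an N-turn coil, B = Nμ₀I/(2R) with R = 0.0286 m, so I = 2RB/(Nμ₀) = 2 × 0.0286 × 7.83×10⁻⁵ / (60 × 4π×10⁻⁷) = 5.94×10⁻² A.

I ≈ 0.0594 A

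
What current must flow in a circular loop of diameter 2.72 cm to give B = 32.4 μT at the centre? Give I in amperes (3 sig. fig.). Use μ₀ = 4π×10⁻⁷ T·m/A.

I ≈ 0.701 A

At the centre of a circular loop B = μ₀I/(2R), so I = 2RB/μ₀.
With R = 0.0136 m, I = 2 × 0.0136 × 3.24×10⁻⁵ / (4π×10⁻⁷) = 0.701 A.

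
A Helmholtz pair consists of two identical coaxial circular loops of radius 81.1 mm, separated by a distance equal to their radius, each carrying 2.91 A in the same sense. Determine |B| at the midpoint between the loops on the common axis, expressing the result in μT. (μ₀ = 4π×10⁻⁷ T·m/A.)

Each loop contributes B = μ₀IR²/[2(R²+z²)^(3/2)] on the axis, with z measured from that loop.
Loop 1 (z = 0.04055 m): B₁ = 1.61×10⁻⁵ T. Loop 2 (z = 0.04055 m): B₂ = 1.61×10⁻⁵ T.
The fields add: B = B₁ + B₂ = 3.23×10⁻⁵ T.

B ≈ 32.3 μT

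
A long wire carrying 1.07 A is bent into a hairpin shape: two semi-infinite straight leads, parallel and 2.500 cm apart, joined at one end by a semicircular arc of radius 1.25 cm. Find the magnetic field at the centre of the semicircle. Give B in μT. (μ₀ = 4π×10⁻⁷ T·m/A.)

The semicircular arc contributes B_arc = μ₀I·π/(4πR) = μ₀I/(4R) = 2.69×10⁻⁵ T.
Each semi-infinite lead is at perpendicular distance R = 0.0125 m from the centre, with the perpendicular foot at its near end, so it contributes μ₀I/(4πR); both point the same way, together 1.71×10⁻⁵ T.
Arc and leads all point the same direction: B = 2.69×10⁻⁵ + 1.71×10⁻⁵ = 4.40×10⁻⁵ T.

B ≈ 44.0 μT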